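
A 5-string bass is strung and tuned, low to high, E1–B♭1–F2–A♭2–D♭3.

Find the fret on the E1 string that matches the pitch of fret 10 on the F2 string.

23

F2 at fret 10 is F2 + 10 semitones = E♭3.
The open E1 string is 13 semitones below the open F2, so the same pitch on the E1 string lies at fret 10 + 13 = 23.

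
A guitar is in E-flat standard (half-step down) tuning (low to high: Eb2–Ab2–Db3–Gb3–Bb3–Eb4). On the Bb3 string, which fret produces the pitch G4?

9

G4 is 9 semitones above the open Bb3 (Bb–B–C–Db–D–Eb–E–F–Gb–G), so it sits at fret 9.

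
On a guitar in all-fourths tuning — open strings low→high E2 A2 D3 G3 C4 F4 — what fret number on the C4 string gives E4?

4

E4 is 4 semitones above the open C4 (C–C#–D–D#–E), so it sits at fret 4.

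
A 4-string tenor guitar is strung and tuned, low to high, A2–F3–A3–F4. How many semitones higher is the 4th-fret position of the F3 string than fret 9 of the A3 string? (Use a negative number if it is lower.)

-9 semitones

F3 at fret 4 → A3 (MIDI 57); A3 at fret 9 → G♭4 (MIDI 66).
57 − 66 = -9, so the two pitches are 9 semitones apart.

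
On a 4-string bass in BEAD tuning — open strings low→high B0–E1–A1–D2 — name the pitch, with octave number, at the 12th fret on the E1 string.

The open E1 string plus 12 semitones: E–F–F#–G–…–D–D#–E.
The walk passes from B into C once, so the octave number goes from 1 to 2.

E2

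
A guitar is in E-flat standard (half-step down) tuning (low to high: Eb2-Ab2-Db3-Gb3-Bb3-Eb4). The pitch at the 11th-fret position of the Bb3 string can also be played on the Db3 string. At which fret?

20

Fret 11 on Bb3 is MIDI 58 + 11 = 69 (A4). On the Db3 string (open MIDI 49), that pitch is 69 − 49 = fret 20.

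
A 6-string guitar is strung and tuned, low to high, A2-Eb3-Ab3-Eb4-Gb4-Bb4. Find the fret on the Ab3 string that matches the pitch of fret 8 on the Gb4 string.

18

Gb4 at fret 8 is Gb4 + 8 semitones = D5.
The open Ab3 string is 10 semitones below the open Gb4, so the same pitch on the Ab3 string lies at fret 8 + 10 = 18.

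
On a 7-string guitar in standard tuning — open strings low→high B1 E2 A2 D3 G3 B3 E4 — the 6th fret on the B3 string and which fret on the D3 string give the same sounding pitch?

Fret 6 on B3 is MIDI 59 + 6 = 65 (F4). On the D3 string (open MIDI 50), that pitch is 65 − 50 = fret 15.

15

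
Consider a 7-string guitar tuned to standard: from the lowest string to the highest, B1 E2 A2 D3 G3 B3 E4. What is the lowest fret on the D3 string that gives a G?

From D3, count semitones up the chromatic scale until reaching G: D–D#–E–F–F#–G — 5 steps.

5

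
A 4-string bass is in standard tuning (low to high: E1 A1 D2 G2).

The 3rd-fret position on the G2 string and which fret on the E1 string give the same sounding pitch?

18

G2 at fret 3 is G2 + 3 semitones = A#2.
The open E1 string is 15 semitones below the open G2, so the same pitch on the E1 string lies at fret 3 + 15 = 18.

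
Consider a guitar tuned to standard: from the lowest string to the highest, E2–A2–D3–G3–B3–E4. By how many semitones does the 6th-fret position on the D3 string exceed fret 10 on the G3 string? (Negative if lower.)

D3 at fret 6 → G#3 (MIDI 56); G3 at fret 10 → F4 (MIDI 65).
56 − 65 = -9, so the two pitches are 9 semitones apart.

-9 semitones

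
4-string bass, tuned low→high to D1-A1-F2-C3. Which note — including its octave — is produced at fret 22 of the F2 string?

F2 is MIDI 41. Adding 22 gives 63, which is D♯4.
(Equivalently spelled E♭4.)

D♯4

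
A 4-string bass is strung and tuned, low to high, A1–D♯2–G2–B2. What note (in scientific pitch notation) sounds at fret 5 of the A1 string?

A1 is MIDI 33. Adding 5 gives 38, which is D2.

D2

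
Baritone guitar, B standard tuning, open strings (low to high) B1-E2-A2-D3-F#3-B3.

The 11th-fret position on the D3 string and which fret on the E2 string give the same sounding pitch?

Fret 11 on D3 is MIDI 50 + 11 = 61 (C#4). On the E2 string (open MIDI 40), that pitch is 61 − 40 = fret 21.

21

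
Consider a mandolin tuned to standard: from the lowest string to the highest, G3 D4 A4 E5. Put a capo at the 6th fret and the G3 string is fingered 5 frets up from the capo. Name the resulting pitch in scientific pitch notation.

F#4

The capo raises the open G3 by 6 semitones to C#4; fretting 5 more gives G3 + 6 + 5 = G3 + 11 semitones = F#4.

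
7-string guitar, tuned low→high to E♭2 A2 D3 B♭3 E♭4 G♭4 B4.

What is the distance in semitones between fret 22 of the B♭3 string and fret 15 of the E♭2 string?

26 semitones

B♭3 at fret 22 → A♭5 (MIDI 80); E♭2 at fret 15 → G♭3 (MIDI 54).
80 − 54 = 26, so the two pitches are 26 semitones apart, with A♭5 the higher.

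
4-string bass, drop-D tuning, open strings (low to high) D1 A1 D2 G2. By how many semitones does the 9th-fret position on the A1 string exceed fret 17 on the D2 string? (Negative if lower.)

A1 at fret 9 → F#2 (MIDI 42); D2 at fret 17 → G3 (MIDI 55).
42 − 55 = -13, so the two pitches are 13 semitones apart.

-13 semitones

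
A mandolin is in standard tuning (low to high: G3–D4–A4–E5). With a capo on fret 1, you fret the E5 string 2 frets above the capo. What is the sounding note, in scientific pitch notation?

The capo raises the open E5 by 1 semitone to F5; fretting 2 more gives E5 + 1 + 2 = E5 + 3 semitones = G5.

G5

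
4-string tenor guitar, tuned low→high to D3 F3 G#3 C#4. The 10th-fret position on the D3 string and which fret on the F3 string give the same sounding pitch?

7

Fret 10 on D3 is MIDI 50 + 10 = 60 (C4). On the F3 string (open MIDI 53), that pitch is 60 − 53 = fret 7.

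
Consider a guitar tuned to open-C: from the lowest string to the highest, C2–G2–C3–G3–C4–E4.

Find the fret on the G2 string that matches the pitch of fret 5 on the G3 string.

Fret 5 on G3 is MIDI 55 + 5 = 60 (C4). On the G2 string (open MIDI 43), that pitch is 60 − 43 = fret 17.

17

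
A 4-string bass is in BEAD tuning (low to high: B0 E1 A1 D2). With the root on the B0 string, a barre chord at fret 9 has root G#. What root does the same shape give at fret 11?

A#

Moving from fret 9 to fret 11 shifts the root by 2 semitones.
G# up 2 semitones is A#.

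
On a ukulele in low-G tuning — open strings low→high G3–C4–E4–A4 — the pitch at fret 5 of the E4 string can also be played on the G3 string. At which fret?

14

Fret 5 on E4 is MIDI 64 + 5 = 69 (A4). On the G3 string (open MIDI 55), that pitch is 69 − 55 = fret 14.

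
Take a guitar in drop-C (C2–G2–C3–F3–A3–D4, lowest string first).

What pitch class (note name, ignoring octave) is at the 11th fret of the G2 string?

F♯

G2 is MIDI 43. Adding 11 gives 54; 54 mod 12 = 6, i.e. F♯.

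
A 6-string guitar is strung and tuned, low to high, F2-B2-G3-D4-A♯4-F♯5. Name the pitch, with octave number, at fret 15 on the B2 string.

Each fret is one semitone, so B2 + 15 = D4.

D4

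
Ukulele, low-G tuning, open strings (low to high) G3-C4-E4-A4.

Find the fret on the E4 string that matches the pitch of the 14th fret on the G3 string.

5

Fret 14 on G3 is MIDI 55 + 14 = 69 (A4). On the E4 string (open MIDI 64), that pitch is 69 − 64 = fret 5.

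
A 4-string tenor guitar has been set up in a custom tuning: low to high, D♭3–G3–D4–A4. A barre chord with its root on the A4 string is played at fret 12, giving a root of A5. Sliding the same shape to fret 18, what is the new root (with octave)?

E♭6

Moving from fret 12 to fret 18 shifts the root by 6 semitones.
A5 up 6 semitones is E♭6.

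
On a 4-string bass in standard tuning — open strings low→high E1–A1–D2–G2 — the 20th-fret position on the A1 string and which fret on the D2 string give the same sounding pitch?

Fret 20 on A1 is MIDI 33 + 20 = 53 (F3). On the D2 string (open MIDI 38), that pitch is 53 − 38 = fret 15.

15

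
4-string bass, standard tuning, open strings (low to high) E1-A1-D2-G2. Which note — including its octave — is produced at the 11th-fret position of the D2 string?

C#3

The open D2 string plus 11 semitones: D–D#–E–F–…–B–C–C#.
The walk passes from B into C once, so the octave number goes from 2 to 3.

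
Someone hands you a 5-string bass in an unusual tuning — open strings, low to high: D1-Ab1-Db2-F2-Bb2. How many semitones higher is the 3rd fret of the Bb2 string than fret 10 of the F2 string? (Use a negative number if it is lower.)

Bb2 at fret 3 → Db3 (MIDI 49); F2 at fret 10 → Eb3 (MIDI 51).
49 − 51 = -2, so the two pitches are 2 semitones apart.

-2 semitones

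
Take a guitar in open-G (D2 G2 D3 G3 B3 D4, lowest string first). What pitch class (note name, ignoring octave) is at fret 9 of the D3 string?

The open D3 string plus 9 semitones: D–D#–E–F–F#–G–G#–A–A#–B.

B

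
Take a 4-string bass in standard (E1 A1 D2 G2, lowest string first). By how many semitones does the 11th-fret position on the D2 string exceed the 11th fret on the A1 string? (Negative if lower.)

D2 at fret 11 → C♯3 (MIDI 49); A1 at fret 11 → G♯2 (MIDI 44).
49 − 44 = 5, so the two pitches are 5 semitones apart.

5 semitones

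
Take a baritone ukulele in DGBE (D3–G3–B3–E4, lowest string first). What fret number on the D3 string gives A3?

A3 is 7 semitones above the open D3 (D–D#–E–F–F#–G–G#–A), so it sits at fret 7.

7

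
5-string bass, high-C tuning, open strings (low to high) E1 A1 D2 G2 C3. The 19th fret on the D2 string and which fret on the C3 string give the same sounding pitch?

9

Fret 19 on D2 is MIDI 38 + 19 = 57 (A3). On the C3 string (open MIDI 48), that pitch is 57 − 48 = fret 9.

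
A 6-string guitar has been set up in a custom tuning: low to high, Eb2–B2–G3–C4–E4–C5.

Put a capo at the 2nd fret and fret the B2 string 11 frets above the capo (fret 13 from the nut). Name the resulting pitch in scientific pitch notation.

The capo raises the open B2 by 2 semitones to Db3; fretting 11 more gives B2 + 2 + 11 = B2 + 13 semitones = C4.

C4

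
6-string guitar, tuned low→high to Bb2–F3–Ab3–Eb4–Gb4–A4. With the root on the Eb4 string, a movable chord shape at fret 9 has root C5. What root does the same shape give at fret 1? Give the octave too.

E4

Moving from fret 9 to fret 1 shifts the root by -8 semitones.
C5 down 8 semitones is E4.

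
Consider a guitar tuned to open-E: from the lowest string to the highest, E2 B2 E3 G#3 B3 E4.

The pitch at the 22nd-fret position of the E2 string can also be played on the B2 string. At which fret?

15

Fret 22 on E2 is MIDI 40 + 22 = 62 (D4). On the B2 string (open MIDI 47), that pitch is 62 − 47 = fret 15.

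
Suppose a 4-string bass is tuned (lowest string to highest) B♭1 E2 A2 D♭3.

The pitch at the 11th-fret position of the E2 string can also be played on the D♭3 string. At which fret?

Fret 11 on E2 is MIDI 40 + 11 = 51 (E♭3). On the D♭3 string (open MIDI 49), that pitch is 51 − 49 = fret 2.

2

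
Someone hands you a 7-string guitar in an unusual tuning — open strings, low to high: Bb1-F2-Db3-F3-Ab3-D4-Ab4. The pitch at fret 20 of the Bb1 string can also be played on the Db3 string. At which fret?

5

Bb1 at fret 20 is Bb1 + 20 semitones = Gb3.
The open Db3 string is 15 semitones above the open Bb1, so the same pitch on the Db3 string lies at fret 20 − 15 = 5.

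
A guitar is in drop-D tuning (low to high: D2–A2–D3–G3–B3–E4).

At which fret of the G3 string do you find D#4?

D#4 is 8 semitones above the open G3 (G–G#–A–A#–B–C–C#–D–D#), so it sits at fret 8.

8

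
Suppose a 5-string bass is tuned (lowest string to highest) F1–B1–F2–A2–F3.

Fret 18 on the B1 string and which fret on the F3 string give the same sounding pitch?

B1 at fret 18 is B1 + 18 semitones = F3.
The open F3 string is 18 semitones above the open B1, so the same pitch on the F3 string lies at fret 18 − 18 = 0.

0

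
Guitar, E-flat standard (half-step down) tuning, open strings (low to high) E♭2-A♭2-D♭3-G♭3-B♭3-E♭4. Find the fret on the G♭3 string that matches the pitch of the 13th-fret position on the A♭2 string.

3

Fret 13 on A♭2 is MIDI 44 + 13 = 57 (A3). On the G♭3 string (open MIDI 54), that pitch is 57 − 54 = fret 3.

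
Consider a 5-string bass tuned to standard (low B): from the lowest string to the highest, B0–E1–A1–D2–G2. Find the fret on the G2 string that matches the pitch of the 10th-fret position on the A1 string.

A1 at fret 10 is A1 + 10 semitones = G2.
The open G2 string is 10 semitones above the open A1, so the same pitch on the G2 string lies at fret 10 − 10 = 0.

0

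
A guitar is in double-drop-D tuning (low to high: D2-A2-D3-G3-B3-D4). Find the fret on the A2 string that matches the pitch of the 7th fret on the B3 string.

B3 at fret 7 is B3 + 7 semitones = F♯4.
The open A2 string is 14 semitones below the open B3, so the same pitch on the A2 string lies at fret 7 + 14 = 21.

21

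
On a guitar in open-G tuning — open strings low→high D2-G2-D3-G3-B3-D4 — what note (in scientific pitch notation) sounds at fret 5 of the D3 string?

G3

Each fret is one semitone, so D3 + 5 = G3.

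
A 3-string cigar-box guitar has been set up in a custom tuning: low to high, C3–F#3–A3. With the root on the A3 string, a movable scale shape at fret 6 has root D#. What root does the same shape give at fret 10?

G

Moving from fret 6 to fret 10 shifts the root by 4 semitones.
D# up 4 semitones is G.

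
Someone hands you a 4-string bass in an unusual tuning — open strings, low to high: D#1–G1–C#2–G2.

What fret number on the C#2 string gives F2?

F2 is 4 semitones above the open C#2 (C#–D–D#–E–F), so it sits at fret 4.

4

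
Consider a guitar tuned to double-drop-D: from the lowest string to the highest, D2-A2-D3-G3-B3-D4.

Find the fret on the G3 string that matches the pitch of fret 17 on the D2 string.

0

D2 at fret 17 is D2 + 17 semitones = G3.
The open G3 string is 17 semitones above the open D2, so the same pitch on the G3 string lies at fret 17 − 17 = 0.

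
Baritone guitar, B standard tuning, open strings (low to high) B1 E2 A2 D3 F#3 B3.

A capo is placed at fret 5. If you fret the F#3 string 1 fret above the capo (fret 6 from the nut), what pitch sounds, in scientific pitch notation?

The capo raises the open F#3 by 5 semitones to B3; fretting 1 more gives F#3 + 5 + 1 = F#3 + 6 semitones = C4.

C4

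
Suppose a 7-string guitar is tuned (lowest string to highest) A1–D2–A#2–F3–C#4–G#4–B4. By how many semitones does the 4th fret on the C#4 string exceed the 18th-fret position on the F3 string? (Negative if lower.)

C#4 at fret 4 → F4 (MIDI 65); F3 at fret 18 → B4 (MIDI 71).
65 − 71 = -6, so the two pitches are 6 semitones apart.

-6 semitones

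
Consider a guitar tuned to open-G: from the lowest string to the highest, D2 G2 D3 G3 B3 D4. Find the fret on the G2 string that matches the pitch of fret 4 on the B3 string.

Fret 4 on B3 is MIDI 59 + 4 = 63 (D#4). On the G2 string (open MIDI 43), that pitch is 63 − 43 = fret 20.

20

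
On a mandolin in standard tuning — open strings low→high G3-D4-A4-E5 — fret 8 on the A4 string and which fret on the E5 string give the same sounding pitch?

1

A4 at fret 8 is A4 + 8 semitones = F5.
The open E5 string is 7 semitones above the open A4, so the same pitch on the E5 string lies at fret 8 − 7 = 1.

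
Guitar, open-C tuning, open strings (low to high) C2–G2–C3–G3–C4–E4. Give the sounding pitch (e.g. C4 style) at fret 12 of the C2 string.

C2 is MIDI 36. Adding 12 gives 48, which is C3.

C3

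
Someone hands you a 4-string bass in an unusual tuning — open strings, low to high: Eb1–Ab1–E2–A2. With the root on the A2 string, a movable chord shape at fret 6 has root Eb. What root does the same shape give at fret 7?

Moving from fret 6 to fret 7 shifts the root by 1 semitone.
Eb up 1 semitone is E.

E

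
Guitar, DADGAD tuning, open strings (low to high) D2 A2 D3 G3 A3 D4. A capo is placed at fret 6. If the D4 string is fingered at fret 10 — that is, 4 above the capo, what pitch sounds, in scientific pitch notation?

C5

The capo raises the open D4 by 6 semitones to G♯4; fretting 4 more gives D4 + 6 + 4 = D4 + 10 semitones = C5.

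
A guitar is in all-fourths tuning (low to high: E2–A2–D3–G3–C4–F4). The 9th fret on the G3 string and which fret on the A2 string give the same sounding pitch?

19

Fret 9 on G3 is MIDI 55 + 9 = 64 (E4). On the A2 string (open MIDI 45), that pitch is 64 − 45 = fret 19.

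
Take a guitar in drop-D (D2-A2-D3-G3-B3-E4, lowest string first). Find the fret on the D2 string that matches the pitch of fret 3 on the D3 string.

Fret 3 on D3 is MIDI 50 + 3 = 53 (F3). On the D2 string (open MIDI 38), that pitch is 53 − 38 = fret 15.

15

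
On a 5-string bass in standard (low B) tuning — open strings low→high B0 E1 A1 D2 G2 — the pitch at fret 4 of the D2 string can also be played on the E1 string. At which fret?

Fret 4 on D2 is MIDI 38 + 4 = 42 (F#2). On the E1 string (open MIDI 28), that pitch is 42 − 28 = fret 14.

14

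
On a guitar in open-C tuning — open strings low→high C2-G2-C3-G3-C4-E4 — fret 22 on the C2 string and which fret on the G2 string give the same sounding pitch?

C2 at fret 22 is C2 + 22 semitones = A♯3.
The open G2 string is 7 semitones above the open C2, so the same pitch on the G2 string lies at fret 22 − 7 = 15.

15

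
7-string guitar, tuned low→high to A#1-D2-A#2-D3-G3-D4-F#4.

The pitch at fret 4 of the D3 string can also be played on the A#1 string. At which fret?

20

Fret 4 on D3 is MIDI 50 + 4 = 54 (F#3). On the A#1 string (open MIDI 34), that pitch is 54 − 34 = fret 20.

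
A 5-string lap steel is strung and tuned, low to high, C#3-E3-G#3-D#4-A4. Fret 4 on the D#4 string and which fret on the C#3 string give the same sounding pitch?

18

Fret 4 on D#4 is MIDI 63 + 4 = 67 (G4). On the C#3 string (open MIDI 49), that pitch is 67 − 49 = fret 18.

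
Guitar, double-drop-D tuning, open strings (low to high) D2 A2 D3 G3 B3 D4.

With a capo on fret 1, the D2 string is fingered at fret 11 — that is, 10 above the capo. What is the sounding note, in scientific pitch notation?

C#3

The capo raises the open D2 by 1 semitone to D#2; fretting 10 more gives D2 + 1 + 10 = D2 + 11 semitones = C#3.
(Also written Db.)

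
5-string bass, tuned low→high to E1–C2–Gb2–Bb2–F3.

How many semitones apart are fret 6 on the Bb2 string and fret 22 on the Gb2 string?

Bb2 at fret 6 → E3 (MIDI 52); Gb2 at fret 22 → E4 (MIDI 64).
52 − 64 = -12, so the two pitches are 12 semitones apart, with E4 the higher.

12 semitones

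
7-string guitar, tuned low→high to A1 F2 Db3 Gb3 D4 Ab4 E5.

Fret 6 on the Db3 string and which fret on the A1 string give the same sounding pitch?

22

Db3 at fret 6 is Db3 + 6 semitones = G3.
The open A1 string is 16 semitones below the open Db3, so the same pitch on the A1 string lies at fret 6 + 16 = 22.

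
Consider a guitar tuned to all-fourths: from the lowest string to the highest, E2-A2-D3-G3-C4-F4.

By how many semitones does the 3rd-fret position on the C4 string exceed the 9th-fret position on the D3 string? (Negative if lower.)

4 semitones

C4 at fret 3 → D#4 (MIDI 63); D3 at fret 9 → B3 (MIDI 59).
63 − 59 = 4, so the two pitches are 4 semitones apart.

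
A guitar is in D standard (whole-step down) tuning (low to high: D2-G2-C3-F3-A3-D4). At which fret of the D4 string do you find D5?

12

D5 is 12 semitones above the open D4 (D–D#–E–F–…–C–C#–D), so it sits at fret 12.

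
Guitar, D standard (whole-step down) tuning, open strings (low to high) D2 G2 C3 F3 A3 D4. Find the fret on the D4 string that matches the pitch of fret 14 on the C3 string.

0

Fret 14 on C3 is MIDI 48 + 14 = 62 (D4). On the D4 string (open MIDI 62), that pitch is 62 − 62 = fret 0.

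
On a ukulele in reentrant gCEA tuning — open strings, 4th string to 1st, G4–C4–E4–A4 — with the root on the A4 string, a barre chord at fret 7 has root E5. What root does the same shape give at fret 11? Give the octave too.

G#5

Moving from fret 7 to fret 11 shifts the root by 4 semitones.
E5 up 4 semitones is G#5.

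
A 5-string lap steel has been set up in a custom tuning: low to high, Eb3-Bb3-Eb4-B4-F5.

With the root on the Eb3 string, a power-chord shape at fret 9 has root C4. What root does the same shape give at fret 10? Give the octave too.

Db4

Moving from fret 9 to fret 10 shifts the root by 1 semitone.
C4 up 1 semitone is Db4.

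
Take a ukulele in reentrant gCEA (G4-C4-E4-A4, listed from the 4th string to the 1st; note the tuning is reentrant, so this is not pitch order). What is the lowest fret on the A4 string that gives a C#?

From A4, count semitones up the chromatic scale until reaching C#: A–A#–B–C–C# — 4 steps.

4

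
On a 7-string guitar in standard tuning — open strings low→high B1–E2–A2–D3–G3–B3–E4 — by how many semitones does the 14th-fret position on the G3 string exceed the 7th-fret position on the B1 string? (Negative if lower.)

27 semitones

G3 at fret 14 → A4 (MIDI 69); B1 at fret 7 → F#2 (MIDI 42).
69 − 42 = 27, so the two pitches are 27 semitones apart.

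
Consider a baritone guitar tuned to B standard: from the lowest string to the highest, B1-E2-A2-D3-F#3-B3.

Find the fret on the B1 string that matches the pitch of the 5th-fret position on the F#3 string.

F#3 at fret 5 is F#3 + 5 semitones = B3.
The open B1 string is 19 semitones below the open F#3, so the same pitch on the B1 string lies at fret 5 + 19 = 24.

24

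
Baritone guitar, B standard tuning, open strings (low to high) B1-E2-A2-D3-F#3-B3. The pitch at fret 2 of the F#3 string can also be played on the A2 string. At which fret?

Fret 2 on F#3 is MIDI 54 + 2 = 56 (G#3). On the A2 string (open MIDI 45), that pitch is 56 − 45 = fret 11.

11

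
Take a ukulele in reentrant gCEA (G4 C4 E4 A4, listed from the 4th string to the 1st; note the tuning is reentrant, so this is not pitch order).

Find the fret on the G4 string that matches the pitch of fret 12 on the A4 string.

A4 at fret 12 is A4 + 12 semitones = A5.
The open G4 string is 2 semitones below the open A4, so the same pitch on the G4 string lies at fret 12 + 2 = 14.

14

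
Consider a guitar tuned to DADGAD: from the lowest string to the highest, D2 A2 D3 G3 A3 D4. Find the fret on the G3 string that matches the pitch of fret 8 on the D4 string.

Fret 8 on D4 is MIDI 62 + 8 = 70 (A♯4). On the G3 string (open MIDI 55), that pitch is 70 − 55 = fret 15.

15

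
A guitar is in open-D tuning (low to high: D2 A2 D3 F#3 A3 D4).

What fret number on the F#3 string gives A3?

3

A3 is 3 semitones above the open F#3 (F#–G–G#–A), so it sits at fret 3.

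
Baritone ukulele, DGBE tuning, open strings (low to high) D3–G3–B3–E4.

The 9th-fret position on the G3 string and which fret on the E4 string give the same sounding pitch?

0

G3 at fret 9 is G3 + 9 semitones = E4.
The open E4 string is 9 semitones above the open G3, so the same pitch on the E4 string lies at fret 9 − 9 = 0.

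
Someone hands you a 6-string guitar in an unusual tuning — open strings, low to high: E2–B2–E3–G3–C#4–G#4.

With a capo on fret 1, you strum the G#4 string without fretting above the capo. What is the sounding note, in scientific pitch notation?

A4

The capo raises the open G#4 by 1 semitone to A4; fretting 0 more gives G#4 + 1 + 0 = G#4 + 1 semitone = A4.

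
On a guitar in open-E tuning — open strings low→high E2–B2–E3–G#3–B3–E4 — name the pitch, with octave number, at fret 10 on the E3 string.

Each fret is one semitone, so E3 + 10 = D4.

D4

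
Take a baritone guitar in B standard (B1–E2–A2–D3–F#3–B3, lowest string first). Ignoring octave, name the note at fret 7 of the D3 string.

D3 is MIDI 50. Adding 7 gives 57; 57 mod 12 = 9, i.e. A.

A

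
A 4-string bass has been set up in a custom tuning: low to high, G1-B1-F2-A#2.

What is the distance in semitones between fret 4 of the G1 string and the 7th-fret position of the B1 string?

G1 at fret 4 → B1 (MIDI 35); B1 at fret 7 → F#2 (MIDI 42).
35 − 42 = -7, so the two pitches are 7 semitones apart, with F#2 the higher.

7 semitones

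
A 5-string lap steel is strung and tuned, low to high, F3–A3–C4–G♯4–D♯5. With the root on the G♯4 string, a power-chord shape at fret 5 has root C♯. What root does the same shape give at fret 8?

E

Moving from fret 5 to fret 8 shifts the root by 3 semitones.
C♯ up 3 semitones is E.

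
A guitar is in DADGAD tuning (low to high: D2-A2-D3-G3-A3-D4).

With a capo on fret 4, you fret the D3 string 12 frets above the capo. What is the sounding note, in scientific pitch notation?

F♯4

The capo raises the open D3 by 4 semitones to F♯3; fretting 12 more gives D3 + 4 + 12 = D3 + 16 semitones = F♯4.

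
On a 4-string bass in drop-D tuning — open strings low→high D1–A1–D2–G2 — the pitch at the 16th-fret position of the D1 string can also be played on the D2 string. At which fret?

D1 at fret 16 is D1 + 16 semitones = F♯2.
The open D2 string is 12 semitones above the open D1, so the same pitch on the D2 string lies at fret 16 − 12 = 4.

4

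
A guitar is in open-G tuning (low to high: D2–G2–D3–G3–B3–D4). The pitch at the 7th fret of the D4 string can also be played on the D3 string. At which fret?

19

D4 at fret 7 is D4 + 7 semitones = A4.
The open D3 string is 12 semitones below the open D4, so the same pitch on the D3 string lies at fret 7 + 12 = 19.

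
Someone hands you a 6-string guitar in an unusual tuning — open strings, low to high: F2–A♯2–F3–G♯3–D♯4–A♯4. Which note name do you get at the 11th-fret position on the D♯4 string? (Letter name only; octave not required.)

Each fret is one semitone, so D♯4 + 11 = D.

D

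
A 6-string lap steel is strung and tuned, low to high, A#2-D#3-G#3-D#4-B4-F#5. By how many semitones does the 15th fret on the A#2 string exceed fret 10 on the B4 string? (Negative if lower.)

-20 semitones

A#2 at fret 15 → C#4 (MIDI 61); B4 at fret 10 → A5 (MIDI 81).
61 − 81 = -20, so the two pitches are 20 semitones apart.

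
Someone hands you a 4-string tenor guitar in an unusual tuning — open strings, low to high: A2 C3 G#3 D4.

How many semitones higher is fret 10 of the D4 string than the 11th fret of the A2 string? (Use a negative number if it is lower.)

D4 at fret 10 → C5 (MIDI 72); A2 at fret 11 → G#3 (MIDI 56).
72 − 56 = 16, so the two pitches are 16 semitones apart.

16 semitones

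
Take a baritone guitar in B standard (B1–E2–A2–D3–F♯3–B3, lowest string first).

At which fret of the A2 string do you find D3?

5

D3 is 5 semitones above the open A2 (A–A#–B–C–C#–D), so it sits at fret 5.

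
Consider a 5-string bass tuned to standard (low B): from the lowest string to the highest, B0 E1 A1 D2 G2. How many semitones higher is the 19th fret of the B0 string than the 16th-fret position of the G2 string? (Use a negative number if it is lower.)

B0 at fret 19 → F♯2 (MIDI 42); G2 at fret 16 → B3 (MIDI 59).
42 − 59 = -17, so the two pitches are 17 semitones apart.

-17 semitones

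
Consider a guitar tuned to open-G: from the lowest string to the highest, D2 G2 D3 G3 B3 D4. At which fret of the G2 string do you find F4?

22

F4 is 22 semitones above the open G2 (G–G#–A–A#–…–D#–E–F), so it sits at fret 22.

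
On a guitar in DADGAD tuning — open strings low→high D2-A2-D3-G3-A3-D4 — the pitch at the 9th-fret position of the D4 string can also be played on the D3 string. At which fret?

Fret 9 on D4 is MIDI 62 + 9 = 71 (B4). On the D3 string (open MIDI 50), that pitch is 71 − 50 = fret 21.

21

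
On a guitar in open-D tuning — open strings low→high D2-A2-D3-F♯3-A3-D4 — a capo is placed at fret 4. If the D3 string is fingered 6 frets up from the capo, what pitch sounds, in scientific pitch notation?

C4

The capo raises the open D3 by 4 semitones to F♯3; fretting 6 more gives D3 + 4 + 6 = D3 + 10 semitones = C4.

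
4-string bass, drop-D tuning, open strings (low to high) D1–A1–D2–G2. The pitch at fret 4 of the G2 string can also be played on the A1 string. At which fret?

Fret 4 on G2 is MIDI 43 + 4 = 47 (B2). On the A1 string (open MIDI 33), that pitch is 47 − 33 = fret 14.

14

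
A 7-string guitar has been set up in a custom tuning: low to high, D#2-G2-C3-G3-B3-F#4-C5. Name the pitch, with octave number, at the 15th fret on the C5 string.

D#6

The open C5 string plus 15 semitones: C–C#–D–D#–…–C#–D–D#.
The walk passes from B into C once, so the octave number goes from 5 to 6.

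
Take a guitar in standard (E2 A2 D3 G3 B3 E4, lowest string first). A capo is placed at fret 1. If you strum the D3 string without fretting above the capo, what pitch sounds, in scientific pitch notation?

The capo raises the open D3 by 1 semitone to D#3; fretting 0 more gives D3 + 1 + 0 = D3 + 1 semitone = D#3.

D#3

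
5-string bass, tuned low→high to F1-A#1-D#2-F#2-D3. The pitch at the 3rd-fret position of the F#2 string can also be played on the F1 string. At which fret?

16

Fret 3 on F#2 is MIDI 42 + 3 = 45 (A2). On the F1 string (open MIDI 29), that pitch is 45 − 29 = fret 16.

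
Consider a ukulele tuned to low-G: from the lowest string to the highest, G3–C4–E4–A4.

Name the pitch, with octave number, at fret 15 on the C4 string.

D♯5

C4 is MIDI 60. Adding 15 gives 75, which is D♯5.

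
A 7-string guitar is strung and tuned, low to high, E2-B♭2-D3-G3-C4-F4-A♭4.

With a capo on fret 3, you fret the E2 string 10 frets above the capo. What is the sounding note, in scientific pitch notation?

The capo raises the open E2 by 3 semitones to G2; fretting 10 more gives E2 + 3 + 10 = E2 + 13 semitones = F3.

F3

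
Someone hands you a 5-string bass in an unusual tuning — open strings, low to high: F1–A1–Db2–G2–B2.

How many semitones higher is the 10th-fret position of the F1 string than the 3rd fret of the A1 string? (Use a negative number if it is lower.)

3 semitones

F1 at fret 10 → Eb2 (MIDI 39); A1 at fret 3 → C2 (MIDI 36).
39 − 36 = 3, so the two pitches are 3 semitones apart.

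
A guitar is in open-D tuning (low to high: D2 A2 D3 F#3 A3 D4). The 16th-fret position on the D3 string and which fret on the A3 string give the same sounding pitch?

Fret 16 on D3 is MIDI 50 + 16 = 66 (F#4). On the A3 string (open MIDI 57), that pitch is 66 − 57 = fret 9.

9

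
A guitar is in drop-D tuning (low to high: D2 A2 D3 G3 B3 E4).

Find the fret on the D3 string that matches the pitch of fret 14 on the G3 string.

19

G3 at fret 14 is G3 + 14 semitones = A4.
The open D3 string is 5 semitones below the open G3, so the same pitch on the D3 string lies at fret 14 + 5 = 19.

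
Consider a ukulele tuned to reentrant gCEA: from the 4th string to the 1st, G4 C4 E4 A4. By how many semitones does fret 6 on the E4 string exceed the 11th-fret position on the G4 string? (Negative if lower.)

E4 at fret 6 → A#4 (MIDI 70); G4 at fret 11 → F#5 (MIDI 78).
70 − 78 = -8, so the two pitches are 8 semitones apart.

-8 semitones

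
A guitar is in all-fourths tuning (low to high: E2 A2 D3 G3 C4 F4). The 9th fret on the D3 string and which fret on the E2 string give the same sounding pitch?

Fret 9 on D3 is MIDI 50 + 9 = 59 (B3). On the E2 string (open MIDI 40), that pitch is 59 − 40 = fret 19.

19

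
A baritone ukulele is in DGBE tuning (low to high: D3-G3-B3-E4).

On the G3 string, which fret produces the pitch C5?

C5 is 17 semitones above the open G3 (G–G#–A–A#–…–A#–B–C), so it sits at fret 17.

17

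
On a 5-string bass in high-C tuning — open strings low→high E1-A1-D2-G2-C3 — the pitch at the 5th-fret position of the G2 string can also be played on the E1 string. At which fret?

20

Fret 5 on G2 is MIDI 43 + 5 = 48 (C3). On the E1 string (open MIDI 28), that pitch is 48 − 28 = fret 20.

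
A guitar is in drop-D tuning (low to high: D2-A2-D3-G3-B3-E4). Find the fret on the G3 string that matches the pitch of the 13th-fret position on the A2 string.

3

Fret 13 on A2 is MIDI 45 + 13 = 58 (A#3). On the G3 string (open MIDI 55), that pitch is 58 − 55 = fret 3.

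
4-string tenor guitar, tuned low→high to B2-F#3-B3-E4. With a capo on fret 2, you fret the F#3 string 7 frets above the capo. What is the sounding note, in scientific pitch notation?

The capo raises the open F#3 by 2 semitones to G#3; fretting 7 more gives F#3 + 2 + 7 = F#3 + 9 semitones = D#4.

D#4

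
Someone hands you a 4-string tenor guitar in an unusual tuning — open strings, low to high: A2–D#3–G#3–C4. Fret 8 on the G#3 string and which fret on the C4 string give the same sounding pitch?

4

G#3 at fret 8 is G#3 + 8 semitones = E4.
The open C4 string is 4 semitones above the open G#3, so the same pitch on the C4 string lies at fret 8 − 4 = 4.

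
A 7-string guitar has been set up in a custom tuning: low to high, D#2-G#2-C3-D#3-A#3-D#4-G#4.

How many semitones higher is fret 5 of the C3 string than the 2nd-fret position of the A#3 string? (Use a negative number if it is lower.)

-7 semitones

C3 at fret 5 → F3 (MIDI 53); A#3 at fret 2 → C4 (MIDI 60).
53 − 60 = -7, so the two pitches are 7 semitones apart.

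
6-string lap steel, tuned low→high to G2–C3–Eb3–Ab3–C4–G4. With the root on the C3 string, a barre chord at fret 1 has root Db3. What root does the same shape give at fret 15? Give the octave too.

Eb4

Moving from fret 1 to fret 15 shifts the root by 14 semitones.
Db3 up 14 semitones is Eb4.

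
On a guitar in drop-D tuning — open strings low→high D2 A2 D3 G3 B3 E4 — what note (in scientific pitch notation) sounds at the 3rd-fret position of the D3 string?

F3

Each fret is one semitone, so D3 + 3 = F3.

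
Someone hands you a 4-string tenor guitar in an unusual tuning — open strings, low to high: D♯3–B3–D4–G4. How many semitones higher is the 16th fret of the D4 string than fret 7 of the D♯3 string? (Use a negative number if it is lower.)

D4 at fret 16 → F♯5 (MIDI 78); D♯3 at fret 7 → A♯3 (MIDI 58).
78 − 58 = 20, so the two pitches are 20 semitones apart.

20 semitones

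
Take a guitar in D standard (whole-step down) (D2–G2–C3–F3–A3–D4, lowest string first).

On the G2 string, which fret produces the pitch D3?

D3 is 7 semitones above the open G2 (G–G#–A–A#–B–C–C#–D), so it sits at fret 7.

7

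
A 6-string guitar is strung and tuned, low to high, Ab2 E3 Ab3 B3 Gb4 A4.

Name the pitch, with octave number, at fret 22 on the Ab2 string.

Ab2 is MIDI 44. Adding 22 gives 66, which is Gb4.
(Equivalently spelled F#4.)

Gb4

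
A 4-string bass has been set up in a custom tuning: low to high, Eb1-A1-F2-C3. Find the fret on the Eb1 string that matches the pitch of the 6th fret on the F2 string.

Fret 6 on F2 is MIDI 41 + 6 = 47 (B2). On the Eb1 string (open MIDI 27), that pitch is 47 − 27 = fret 20.

20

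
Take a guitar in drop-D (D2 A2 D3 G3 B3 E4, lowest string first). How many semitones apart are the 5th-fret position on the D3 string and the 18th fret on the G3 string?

D3 at fret 5 → G3 (MIDI 55); G3 at fret 18 → C#5 (MIDI 73).
55 − 73 = -18, so the two pitches are 18 semitones apart, with C#5 the higher.

18 semitones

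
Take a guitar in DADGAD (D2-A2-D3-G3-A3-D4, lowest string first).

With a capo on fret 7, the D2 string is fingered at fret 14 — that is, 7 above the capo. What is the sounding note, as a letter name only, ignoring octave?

The capo raises the open D2 by 7 semitones to A2; fretting 7 more gives D2 + 7 + 7 = D2 + 14 semitones, landing on E.

E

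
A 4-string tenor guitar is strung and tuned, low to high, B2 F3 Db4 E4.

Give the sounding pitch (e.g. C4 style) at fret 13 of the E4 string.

F5

Each fret is one semitone, so E4 + 13 = F5.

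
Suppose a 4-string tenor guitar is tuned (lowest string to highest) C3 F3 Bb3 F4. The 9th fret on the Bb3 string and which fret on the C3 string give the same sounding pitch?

19

Bb3 at fret 9 is Bb3 + 9 semitones = G4.
The open C3 string is 10 semitones below the open Bb3, so the same pitch on the C3 string lies at fret 9 + 10 = 19.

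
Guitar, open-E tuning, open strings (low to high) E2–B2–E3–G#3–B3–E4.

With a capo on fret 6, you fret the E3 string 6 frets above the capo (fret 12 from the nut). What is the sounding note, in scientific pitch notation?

The capo raises the open E3 by 6 semitones to A#3; fretting 6 more gives E3 + 6 + 6 = E3 + 12 semitones = E4.

E4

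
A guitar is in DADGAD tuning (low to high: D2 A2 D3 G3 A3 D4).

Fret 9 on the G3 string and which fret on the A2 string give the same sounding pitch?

19

G3 at fret 9 is G3 + 9 semitones = E4.
The open A2 string is 10 semitones below the open G3, so the same pitch on the A2 string lies at fret 9 + 10 = 19.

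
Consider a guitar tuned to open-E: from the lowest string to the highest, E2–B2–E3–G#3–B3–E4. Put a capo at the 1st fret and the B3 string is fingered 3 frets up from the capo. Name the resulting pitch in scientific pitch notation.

The capo raises the open B3 by 1 semitone to C4; fretting 3 more gives B3 + 1 + 3 = B3 + 4 semitones = D#4.
(Also written Eb.)

D#4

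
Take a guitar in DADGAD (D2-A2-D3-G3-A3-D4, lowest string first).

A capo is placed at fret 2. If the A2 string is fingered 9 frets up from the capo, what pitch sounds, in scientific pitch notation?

The capo raises the open A2 by 2 semitones to B2; fretting 9 more gives A2 + 2 + 9 = A2 + 11 semitones = G#3.
(Also written Ab.)

G#3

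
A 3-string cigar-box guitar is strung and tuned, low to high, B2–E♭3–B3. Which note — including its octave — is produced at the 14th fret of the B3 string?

Each fret is one semitone, so B3 + 14 = D♭5.
(Equivalently spelled C♯5.)

D♭5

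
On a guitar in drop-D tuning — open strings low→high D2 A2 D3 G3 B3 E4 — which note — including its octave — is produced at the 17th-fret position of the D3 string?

D3 is MIDI 50. Adding 17 gives 67, which is G4.

G4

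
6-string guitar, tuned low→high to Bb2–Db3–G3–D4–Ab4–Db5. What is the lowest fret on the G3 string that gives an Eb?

From G3, count semitones up the chromatic scale until reaching Eb: G–Ab–A–Bb–B–C–Db–D–Eb — 8 steps.

8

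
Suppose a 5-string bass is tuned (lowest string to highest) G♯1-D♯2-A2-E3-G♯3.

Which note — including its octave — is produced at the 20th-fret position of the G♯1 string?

E3

Each fret is one semitone, so G♯1 + 20 = E3.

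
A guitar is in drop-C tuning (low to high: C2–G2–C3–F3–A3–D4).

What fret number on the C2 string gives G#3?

20

G#3 is 20 semitones above the open C2 (C–C#–D–D#–…–F#–G–G#), so it sits at fret 20.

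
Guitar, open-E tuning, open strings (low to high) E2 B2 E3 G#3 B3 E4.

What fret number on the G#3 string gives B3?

B3 is 3 semitones above the open G#3 (G#–A–A#–B), so it sits at fret 3.

3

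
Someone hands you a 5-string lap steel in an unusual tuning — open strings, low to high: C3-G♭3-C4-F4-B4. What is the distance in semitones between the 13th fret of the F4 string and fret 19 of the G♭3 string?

5 semitones

F4 at fret 13 → G♭5 (MIDI 78); G♭3 at fret 19 → D♭5 (MIDI 73).
78 − 73 = 5, so the two pitches are 5 semitones apart, with G♭5 the higher.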